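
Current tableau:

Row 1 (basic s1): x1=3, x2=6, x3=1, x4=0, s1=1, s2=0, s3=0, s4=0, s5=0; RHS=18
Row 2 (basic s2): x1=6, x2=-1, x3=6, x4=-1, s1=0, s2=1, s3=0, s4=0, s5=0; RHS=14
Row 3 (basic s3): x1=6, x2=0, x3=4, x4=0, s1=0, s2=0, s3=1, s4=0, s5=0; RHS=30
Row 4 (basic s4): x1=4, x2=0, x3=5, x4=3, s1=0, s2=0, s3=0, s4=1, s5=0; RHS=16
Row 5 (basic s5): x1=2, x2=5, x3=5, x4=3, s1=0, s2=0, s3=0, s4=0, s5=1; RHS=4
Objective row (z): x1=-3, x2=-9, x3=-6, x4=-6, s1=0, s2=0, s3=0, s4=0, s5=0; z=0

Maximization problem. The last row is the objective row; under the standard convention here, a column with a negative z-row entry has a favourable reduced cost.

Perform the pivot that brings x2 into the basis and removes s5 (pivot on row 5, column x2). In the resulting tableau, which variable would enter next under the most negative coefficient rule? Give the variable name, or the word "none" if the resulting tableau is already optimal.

x4

Pivot element 5. New z-row = old z-row − (-9)·(row 5/5).
Updated z-row coefficients: x1: 3/5, x2: 0, x3: 3, x4: -3/5, s1: 0, s2: 0, s3: 0, s4: 0, s5: 9/5.
The most negative is -3/5 in column x4, so x4 would enter next.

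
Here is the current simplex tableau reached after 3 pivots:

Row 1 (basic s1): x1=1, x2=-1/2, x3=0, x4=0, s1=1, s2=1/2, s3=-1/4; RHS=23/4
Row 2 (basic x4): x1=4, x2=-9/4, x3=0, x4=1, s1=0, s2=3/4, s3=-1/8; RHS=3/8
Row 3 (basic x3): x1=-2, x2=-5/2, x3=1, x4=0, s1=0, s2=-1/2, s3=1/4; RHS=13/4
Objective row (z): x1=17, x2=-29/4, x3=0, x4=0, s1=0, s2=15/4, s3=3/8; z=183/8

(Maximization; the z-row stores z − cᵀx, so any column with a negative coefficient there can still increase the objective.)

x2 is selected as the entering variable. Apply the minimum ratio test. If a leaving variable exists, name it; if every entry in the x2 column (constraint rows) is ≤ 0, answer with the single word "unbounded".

unbounded

x2-column entries: row 1: -1/2, row 2: -9/4, row 3: -5/2. All ≤ 0, so x2 can increase without bound; the LP is unbounded in this direction.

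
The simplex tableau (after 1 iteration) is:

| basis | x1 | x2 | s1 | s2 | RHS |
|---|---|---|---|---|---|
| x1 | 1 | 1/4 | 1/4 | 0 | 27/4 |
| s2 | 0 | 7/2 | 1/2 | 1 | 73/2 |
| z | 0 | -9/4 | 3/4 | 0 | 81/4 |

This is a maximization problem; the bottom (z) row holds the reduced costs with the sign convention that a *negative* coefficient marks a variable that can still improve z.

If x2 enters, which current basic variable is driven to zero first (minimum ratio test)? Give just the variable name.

Ratios: row 1 (x1): (27/4)/(1/4) = 27; row 2 (s2): (73/2)/(7/2) = 73/7.
Minimum ratio 73/7 is in the s2 row, so s2 leaves.

s2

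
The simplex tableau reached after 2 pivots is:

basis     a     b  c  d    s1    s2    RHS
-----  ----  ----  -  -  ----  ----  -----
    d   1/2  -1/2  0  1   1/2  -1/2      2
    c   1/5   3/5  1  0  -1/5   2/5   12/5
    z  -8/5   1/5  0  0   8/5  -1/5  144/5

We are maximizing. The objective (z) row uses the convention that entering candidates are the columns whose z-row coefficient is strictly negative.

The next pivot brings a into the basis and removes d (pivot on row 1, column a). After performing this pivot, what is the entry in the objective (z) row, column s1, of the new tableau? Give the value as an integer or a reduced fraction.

16/5

Pivot element is row 1, column a: 1/2.
Normalize row 1: new (row 1, s1) = (1/2)/(1/2) = 1.
z-row ← z-row − (-8/5)·(new row 1): 8/5 − (-8/5)·1 = 16/5.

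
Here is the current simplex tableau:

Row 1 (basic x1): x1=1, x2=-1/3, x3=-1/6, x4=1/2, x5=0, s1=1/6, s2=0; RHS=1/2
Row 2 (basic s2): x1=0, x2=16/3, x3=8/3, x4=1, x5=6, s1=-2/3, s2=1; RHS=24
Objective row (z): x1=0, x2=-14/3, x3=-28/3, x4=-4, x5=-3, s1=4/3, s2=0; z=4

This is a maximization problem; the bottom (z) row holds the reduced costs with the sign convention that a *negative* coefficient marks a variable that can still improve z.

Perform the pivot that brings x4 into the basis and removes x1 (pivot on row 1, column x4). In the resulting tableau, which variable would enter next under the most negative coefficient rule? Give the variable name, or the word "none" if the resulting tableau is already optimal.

x3

Pivot element 1/2. New z-row = old z-row − (-4)·(row 1/(1/2)).
Updated z-row coefficients: x1: 8, x2: -22/3, x3: -32/3, x4: 0, x5: -3, s1: 8/3, s2: 0.
The most negative is -32/3 in column x3, so x3 would enter next.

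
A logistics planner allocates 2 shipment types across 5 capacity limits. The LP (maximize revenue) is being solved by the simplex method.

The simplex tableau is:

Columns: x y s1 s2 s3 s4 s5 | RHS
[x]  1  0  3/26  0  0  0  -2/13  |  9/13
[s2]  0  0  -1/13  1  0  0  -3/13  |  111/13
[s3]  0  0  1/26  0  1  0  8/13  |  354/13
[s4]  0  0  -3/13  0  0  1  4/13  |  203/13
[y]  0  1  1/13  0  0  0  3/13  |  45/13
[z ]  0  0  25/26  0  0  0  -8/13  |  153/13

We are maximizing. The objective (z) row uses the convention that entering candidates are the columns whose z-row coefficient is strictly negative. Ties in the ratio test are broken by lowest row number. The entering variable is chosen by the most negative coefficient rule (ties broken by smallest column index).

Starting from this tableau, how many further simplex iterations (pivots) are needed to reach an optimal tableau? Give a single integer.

1

pivot: s5 in, y out → z = 21
No improving column remains; optimal.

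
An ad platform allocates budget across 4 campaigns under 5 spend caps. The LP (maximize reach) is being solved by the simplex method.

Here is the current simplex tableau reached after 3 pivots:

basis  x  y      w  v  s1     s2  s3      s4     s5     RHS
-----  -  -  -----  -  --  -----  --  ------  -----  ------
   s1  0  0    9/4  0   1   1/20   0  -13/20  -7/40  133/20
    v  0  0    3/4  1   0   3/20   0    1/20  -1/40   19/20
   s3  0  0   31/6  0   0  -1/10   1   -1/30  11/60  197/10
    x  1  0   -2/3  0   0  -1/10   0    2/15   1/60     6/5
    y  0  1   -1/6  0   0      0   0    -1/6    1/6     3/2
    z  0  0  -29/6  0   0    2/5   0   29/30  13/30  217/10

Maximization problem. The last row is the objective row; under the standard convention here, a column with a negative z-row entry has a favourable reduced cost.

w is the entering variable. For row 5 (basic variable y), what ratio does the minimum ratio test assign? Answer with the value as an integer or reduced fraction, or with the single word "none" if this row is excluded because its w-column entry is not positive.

The w entry in row 5 is -1/6 ≤ 0, so this row gives no ratio.

none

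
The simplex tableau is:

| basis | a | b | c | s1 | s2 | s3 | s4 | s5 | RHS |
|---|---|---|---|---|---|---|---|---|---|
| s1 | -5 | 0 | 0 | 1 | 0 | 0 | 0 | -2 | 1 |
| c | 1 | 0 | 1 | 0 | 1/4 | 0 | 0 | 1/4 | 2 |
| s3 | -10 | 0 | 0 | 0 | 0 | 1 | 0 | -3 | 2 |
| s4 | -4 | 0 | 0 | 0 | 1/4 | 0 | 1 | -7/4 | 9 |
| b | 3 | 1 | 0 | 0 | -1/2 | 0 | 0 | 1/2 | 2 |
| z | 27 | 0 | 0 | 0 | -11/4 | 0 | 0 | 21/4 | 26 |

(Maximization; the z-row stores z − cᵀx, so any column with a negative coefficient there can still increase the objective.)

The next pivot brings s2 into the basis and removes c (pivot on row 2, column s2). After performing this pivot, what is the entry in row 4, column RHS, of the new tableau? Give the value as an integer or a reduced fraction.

7

Pivot element is row 2, column s2: 1/4.
Normalize row 2: new (row 2, RHS) = 2/(1/4) = 8.
row 4 ← row 4 − (1/4)·(new row 2): 9 − (1/4)·8 = 7.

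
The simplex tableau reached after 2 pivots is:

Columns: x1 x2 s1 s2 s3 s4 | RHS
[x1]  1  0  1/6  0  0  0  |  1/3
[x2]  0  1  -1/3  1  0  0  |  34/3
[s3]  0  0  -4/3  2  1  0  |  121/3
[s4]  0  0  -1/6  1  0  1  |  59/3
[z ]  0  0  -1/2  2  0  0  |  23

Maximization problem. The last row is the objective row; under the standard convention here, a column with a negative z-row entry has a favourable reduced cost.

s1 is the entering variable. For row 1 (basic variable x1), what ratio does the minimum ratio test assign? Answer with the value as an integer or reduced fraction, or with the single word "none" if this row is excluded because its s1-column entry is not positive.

Ratio = RHS / (s1 entry) = (1/3) / (1/6) = 2.

2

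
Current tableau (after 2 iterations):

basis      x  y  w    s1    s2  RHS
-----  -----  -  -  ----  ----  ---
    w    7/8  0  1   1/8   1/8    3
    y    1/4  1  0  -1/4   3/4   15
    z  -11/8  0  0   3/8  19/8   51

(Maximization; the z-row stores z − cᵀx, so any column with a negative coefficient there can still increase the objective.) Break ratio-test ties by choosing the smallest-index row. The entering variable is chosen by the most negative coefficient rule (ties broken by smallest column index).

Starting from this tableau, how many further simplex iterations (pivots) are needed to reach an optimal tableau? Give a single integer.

pivot: x in, w out → z = 390/7
No improving column remains; optimal.

1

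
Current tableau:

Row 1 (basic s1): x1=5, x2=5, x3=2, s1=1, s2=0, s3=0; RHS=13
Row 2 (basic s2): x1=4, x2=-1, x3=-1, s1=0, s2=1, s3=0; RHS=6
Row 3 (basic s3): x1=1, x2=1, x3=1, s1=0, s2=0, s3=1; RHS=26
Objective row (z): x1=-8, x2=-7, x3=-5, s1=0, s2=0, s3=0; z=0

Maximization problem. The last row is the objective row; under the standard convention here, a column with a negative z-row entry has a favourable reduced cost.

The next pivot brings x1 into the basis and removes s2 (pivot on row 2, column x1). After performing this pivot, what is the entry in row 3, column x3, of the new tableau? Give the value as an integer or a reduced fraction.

Pivot element is row 2, column x1: 4.
Normalize row 2: new (row 2, x3) = (-1)/4 = -1/4.
row 3 ← row 3 − 1·(new row 2): 1 − 1·(-1/4) = 5/4.

5/4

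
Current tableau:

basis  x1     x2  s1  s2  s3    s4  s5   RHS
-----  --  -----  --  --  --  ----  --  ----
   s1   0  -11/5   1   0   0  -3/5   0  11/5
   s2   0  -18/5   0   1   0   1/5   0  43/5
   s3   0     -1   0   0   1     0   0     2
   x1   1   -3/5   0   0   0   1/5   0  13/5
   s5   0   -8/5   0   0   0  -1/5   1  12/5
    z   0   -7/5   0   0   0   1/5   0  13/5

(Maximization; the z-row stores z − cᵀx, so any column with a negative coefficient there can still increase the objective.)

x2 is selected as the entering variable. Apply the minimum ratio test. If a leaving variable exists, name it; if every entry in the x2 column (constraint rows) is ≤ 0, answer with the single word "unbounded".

x2-column entries: row 1: -11/5, row 2: -18/5, row 3: -1, row 4: -3/5, row 5: -8/5. All ≤ 0, so x2 can increase without bound; the LP is unbounded in this direction.

unbounded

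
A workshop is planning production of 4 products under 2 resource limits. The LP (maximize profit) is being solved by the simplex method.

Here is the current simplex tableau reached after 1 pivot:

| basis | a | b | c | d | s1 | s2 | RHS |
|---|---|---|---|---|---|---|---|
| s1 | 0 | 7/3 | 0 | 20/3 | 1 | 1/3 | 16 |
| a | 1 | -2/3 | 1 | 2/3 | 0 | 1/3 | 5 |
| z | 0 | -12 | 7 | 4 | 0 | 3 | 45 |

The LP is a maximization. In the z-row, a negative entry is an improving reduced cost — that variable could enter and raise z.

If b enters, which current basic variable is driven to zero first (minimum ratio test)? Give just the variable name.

Ratios: row 1 (s1): 16/(7/3) = 48/7; row 2 (a): entry -2/3 ≤ 0, skip.
Minimum ratio 48/7 is in the s1 row, so s1 leaves.

s1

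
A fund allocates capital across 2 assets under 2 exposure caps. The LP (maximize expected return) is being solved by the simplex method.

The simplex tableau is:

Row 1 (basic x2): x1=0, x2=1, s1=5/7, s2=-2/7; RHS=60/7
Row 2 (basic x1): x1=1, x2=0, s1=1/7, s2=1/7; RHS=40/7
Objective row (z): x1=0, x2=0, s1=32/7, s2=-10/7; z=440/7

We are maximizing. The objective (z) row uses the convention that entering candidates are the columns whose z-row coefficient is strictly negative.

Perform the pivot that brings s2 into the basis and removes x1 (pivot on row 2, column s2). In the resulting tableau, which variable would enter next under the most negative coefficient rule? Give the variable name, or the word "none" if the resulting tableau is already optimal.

none

Pivot element 1/7. New z-row = old z-row − (-10/7)·(row 2/(1/7)).
Updated z-row coefficients: x1: 10, x2: 0, s1: 6, s2: 0.
No coefficient is strictly negative; the tableau after this pivot is optimal.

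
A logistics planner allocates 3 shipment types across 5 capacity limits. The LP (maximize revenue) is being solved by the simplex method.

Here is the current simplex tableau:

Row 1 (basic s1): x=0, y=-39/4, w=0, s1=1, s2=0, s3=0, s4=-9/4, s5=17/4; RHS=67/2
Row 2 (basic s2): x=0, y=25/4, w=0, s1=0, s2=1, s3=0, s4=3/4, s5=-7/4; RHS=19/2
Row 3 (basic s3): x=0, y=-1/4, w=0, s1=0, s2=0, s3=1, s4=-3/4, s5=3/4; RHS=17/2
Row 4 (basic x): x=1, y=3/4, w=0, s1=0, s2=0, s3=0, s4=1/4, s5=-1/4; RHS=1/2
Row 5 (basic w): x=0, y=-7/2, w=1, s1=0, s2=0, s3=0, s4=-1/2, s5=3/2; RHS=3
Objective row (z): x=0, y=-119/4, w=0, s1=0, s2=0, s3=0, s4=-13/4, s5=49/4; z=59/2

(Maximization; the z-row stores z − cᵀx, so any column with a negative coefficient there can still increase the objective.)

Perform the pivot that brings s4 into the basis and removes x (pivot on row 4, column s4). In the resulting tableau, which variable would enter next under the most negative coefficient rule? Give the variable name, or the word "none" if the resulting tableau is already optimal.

Pivot element 1/4. New z-row = old z-row − (-13/4)·(row 4/(1/4)).
Updated z-row coefficients: x: 13, y: -20, w: 0, s1: 0, s2: 0, s3: 0, s4: 0, s5: 9.
The most negative is -20 in column y, so y would enter next.

y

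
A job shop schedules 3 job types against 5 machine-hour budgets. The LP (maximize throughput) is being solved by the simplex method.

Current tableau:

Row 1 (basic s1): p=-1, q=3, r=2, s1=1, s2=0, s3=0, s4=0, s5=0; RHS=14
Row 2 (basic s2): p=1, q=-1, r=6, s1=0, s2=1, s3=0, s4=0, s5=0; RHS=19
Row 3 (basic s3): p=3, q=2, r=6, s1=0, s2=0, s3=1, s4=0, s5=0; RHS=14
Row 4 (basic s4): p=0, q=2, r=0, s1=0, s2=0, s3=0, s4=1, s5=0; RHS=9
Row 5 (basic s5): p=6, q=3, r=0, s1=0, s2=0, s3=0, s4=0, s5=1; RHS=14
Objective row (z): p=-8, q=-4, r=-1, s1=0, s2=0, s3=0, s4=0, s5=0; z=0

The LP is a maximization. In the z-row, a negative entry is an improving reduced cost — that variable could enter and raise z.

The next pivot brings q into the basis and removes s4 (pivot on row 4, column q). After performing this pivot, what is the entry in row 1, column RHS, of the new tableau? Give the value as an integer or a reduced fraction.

Pivot element is row 4, column q: 2.
Normalize row 4: new (row 4, RHS) = 9/2 = 9/2.
row 1 ← row 1 − 3·(new row 4): 14 − 3·(9/2) = 1/2.

1/2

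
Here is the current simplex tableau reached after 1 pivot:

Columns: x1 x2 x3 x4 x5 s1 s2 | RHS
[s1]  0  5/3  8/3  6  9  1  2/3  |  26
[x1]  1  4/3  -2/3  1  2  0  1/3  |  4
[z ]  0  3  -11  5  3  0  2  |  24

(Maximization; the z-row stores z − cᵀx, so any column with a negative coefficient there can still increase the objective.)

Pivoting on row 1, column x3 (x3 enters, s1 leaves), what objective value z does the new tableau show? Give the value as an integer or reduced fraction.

Minimum ratio for x3: 26/(8/3) = 39/4.
z changes by −(z-row coeff of x3)·ratio = −(-11)·(39/4) = 429/4.
New z = 24 + (429/4) = 525/4.

525/4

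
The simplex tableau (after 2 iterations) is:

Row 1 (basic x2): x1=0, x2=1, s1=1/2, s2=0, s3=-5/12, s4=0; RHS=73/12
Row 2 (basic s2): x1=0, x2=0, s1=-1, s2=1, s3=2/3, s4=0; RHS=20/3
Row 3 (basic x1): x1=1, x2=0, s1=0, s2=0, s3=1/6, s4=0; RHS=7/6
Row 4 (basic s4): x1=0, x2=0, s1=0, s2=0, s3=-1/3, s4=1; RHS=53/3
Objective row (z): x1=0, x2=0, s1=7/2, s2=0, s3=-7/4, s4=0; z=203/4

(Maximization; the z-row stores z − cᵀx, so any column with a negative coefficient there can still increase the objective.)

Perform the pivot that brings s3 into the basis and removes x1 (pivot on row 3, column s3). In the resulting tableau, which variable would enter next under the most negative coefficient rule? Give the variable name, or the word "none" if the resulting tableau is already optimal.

none

Pivot element 1/6. New z-row = old z-row − (-7/4)·(row 3/(1/6)).
Updated z-row coefficients: x1: 21/2, x2: 0, s1: 7/2, s2: 0, s3: 0, s4: 0.
No coefficient is strictly negative; the tableau after this pivot is optimal.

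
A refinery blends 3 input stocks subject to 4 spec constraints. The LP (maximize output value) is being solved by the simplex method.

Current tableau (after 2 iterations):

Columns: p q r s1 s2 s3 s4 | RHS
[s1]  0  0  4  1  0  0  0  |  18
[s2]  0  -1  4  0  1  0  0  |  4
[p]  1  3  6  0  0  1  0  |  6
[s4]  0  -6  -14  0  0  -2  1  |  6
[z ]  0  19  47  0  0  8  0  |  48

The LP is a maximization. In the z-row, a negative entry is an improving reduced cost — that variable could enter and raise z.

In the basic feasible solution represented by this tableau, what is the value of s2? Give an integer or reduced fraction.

s2 is basic (row 2); its value is the RHS of that row: 4.

4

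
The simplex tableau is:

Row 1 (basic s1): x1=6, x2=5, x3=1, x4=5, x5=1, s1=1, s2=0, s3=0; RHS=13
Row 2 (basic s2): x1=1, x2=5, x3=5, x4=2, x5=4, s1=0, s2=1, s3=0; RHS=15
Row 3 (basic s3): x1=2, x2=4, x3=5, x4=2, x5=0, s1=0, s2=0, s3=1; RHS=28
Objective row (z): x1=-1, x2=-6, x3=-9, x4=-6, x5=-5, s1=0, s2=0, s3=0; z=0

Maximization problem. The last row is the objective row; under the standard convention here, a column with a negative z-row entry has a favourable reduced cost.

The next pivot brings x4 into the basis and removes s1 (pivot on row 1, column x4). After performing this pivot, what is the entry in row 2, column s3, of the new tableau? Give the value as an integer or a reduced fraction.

0

Pivot element is row 1, column x4: 5.
Normalize row 1: new (row 1, s3) = 0/5 = 0.
row 2 ← row 2 − 2·(new row 1): 0 − 2·0 = 0.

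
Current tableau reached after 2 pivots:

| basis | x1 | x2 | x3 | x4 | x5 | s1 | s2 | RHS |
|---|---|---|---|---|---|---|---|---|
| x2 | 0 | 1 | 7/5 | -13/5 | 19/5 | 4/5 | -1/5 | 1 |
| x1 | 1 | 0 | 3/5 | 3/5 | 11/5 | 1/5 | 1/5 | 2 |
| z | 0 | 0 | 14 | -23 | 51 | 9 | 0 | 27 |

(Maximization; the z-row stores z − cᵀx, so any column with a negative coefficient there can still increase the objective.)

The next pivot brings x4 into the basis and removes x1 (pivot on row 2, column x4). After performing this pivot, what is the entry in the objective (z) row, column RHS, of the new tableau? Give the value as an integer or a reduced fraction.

Pivot element is row 2, column x4: 3/5.
Normalize row 2: new (row 2, RHS) = 2/(3/5) = 10/3.
z-row ← z-row − (-23)·(new row 2): 27 − (-23)·(10/3) = 311/3.

311/3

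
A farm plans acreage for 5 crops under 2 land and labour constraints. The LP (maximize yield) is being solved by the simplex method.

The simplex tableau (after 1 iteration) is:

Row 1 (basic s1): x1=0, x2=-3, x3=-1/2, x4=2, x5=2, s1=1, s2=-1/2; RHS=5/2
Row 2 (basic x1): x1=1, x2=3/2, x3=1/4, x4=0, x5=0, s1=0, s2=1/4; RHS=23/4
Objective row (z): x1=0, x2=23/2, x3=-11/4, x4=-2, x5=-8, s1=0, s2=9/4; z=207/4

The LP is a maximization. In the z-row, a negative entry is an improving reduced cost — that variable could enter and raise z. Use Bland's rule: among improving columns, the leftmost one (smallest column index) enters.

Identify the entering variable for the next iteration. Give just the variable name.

Objective-row coefficients: x1: 0, x2: 23/2, x3: -11/4, x4: -2, x5: -8, s1: 0, s2: 9/4.
Improving columns: x3, x4, x5. Bland's rule picks the smallest column index → x3.

x3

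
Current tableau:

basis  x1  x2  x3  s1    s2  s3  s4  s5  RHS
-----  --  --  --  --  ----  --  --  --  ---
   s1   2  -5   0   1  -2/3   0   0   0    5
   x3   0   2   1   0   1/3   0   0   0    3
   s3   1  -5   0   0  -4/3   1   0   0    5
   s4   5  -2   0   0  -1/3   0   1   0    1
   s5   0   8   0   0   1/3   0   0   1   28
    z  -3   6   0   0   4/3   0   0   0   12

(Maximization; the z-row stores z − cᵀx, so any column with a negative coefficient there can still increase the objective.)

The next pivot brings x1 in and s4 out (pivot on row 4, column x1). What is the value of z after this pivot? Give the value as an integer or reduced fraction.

Minimum ratio for x1: 1/5 = 1/5.
z changes by −(z-row coeff of x1)·ratio = −(-3)·(1/5) = 3/5.
New z = 12 + (3/5) = 63/5.

63/5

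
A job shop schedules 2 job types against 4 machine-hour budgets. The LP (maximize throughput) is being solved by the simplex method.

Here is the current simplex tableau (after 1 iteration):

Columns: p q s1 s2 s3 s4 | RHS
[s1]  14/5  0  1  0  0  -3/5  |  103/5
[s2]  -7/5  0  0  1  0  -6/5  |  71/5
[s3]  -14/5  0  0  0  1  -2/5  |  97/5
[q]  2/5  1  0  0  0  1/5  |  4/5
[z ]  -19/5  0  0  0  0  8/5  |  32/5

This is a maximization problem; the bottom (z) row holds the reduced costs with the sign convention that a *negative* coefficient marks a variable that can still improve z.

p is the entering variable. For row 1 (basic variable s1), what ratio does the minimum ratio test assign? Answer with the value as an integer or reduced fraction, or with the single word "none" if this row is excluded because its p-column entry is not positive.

Ratio = RHS / (p entry) = (103/5) / (14/5) = 103/14.

103/14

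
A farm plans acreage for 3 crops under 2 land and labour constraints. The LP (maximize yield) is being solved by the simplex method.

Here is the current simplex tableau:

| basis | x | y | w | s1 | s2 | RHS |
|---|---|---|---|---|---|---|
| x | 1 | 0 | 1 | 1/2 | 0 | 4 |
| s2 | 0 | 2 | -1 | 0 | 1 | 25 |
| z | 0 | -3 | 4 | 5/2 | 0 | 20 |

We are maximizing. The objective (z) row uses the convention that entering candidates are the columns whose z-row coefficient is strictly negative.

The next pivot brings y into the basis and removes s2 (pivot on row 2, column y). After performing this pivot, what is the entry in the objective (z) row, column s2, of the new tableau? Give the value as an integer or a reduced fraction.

Pivot element is row 2, column y: 2.
Normalize row 2: new (row 2, s2) = 1/2 = 1/2.
z-row ← z-row − (-3)·(new row 2): 0 − (-3)·(1/2) = 3/2.

3/2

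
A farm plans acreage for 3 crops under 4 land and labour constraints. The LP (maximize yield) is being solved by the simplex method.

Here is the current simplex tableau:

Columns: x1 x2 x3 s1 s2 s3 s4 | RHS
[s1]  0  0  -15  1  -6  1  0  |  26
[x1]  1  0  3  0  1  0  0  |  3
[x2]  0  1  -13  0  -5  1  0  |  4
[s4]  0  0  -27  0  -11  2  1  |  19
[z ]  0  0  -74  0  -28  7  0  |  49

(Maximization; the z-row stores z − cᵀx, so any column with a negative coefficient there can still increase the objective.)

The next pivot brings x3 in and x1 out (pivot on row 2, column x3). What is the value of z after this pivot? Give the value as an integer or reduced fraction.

123

Minimum ratio for x3: 3/3 = 1.
z changes by −(z-row coeff of x3)·ratio = −(-74)·1 = 74.
New z = 49 + 74 = 123.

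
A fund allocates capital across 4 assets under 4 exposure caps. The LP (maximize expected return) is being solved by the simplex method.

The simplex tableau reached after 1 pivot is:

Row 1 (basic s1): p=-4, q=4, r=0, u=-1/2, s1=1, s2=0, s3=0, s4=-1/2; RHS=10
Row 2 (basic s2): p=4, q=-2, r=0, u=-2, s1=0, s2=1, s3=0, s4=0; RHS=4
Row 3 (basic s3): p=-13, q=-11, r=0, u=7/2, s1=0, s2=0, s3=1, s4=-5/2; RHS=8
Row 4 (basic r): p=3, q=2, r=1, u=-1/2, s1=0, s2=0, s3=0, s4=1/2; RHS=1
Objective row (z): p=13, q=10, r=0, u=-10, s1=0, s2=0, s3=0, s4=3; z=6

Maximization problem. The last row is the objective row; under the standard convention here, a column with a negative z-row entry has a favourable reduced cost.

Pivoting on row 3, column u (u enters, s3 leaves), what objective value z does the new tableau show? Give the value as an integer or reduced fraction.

202/7

Minimum ratio for u: 8/(7/2) = 16/7.
z changes by −(z-row coeff of u)·ratio = −(-10)·(16/7) = 160/7.
New z = 6 + (160/7) = 202/7.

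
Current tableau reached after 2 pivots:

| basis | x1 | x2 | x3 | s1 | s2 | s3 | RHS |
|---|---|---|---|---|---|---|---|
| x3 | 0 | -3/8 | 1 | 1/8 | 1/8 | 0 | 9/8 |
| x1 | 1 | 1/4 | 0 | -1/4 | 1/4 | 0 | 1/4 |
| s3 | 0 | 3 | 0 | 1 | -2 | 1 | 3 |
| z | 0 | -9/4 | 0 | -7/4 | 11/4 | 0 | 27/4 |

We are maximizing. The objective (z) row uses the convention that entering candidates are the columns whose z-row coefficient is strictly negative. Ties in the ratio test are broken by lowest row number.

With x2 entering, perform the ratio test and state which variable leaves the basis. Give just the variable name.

x1

Ratios: row 1 (x3): entry -3/8 ≤ 0, skip; row 2 (x1): (1/4)/(1/4) = 1; row 3 (s3): 3/3 = 1.
Minimum ratio 1 is in the x1 row, so x1 leaves.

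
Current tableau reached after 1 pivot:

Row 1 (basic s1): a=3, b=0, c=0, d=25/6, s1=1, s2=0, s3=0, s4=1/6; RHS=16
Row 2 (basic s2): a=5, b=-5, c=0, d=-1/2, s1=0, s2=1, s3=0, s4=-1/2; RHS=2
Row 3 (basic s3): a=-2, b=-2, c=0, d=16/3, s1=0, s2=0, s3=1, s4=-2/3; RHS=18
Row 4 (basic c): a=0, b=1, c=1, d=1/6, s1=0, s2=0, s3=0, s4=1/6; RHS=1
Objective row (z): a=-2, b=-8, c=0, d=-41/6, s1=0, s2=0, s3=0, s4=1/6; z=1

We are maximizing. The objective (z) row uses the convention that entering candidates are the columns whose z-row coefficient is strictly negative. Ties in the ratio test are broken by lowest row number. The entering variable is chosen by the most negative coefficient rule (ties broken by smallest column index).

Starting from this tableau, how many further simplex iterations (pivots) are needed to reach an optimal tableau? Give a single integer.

pivot: b in, c out → z = 9
pivot: d in, s3 out → z = 483/17
pivot: a in, s1 out → z = 1123/38
No improving column remains; optimal.

3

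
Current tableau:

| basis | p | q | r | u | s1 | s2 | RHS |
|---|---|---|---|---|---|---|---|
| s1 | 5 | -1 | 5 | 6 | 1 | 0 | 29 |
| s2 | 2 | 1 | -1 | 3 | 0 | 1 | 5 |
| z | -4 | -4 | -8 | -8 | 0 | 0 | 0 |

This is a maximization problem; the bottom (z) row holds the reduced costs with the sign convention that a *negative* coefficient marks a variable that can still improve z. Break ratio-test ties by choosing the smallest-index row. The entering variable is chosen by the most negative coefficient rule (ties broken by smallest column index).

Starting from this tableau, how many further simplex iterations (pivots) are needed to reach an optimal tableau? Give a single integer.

2

pivot: r in, s1 out → z = 232/5
pivot: q in, s2 out → z = 122
No improving column remains; optimal.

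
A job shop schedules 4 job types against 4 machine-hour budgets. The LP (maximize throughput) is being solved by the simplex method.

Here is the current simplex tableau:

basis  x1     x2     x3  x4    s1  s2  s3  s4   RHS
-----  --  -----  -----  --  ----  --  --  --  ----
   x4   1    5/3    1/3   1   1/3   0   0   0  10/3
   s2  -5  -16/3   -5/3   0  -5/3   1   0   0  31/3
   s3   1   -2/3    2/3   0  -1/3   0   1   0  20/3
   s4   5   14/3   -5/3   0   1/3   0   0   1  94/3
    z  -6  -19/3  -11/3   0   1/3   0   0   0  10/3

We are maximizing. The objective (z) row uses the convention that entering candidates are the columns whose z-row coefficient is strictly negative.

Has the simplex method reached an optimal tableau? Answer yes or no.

Column x1 has objective-row coefficient -6, which is negative; an improving pivot exists, so not yet optimal.

no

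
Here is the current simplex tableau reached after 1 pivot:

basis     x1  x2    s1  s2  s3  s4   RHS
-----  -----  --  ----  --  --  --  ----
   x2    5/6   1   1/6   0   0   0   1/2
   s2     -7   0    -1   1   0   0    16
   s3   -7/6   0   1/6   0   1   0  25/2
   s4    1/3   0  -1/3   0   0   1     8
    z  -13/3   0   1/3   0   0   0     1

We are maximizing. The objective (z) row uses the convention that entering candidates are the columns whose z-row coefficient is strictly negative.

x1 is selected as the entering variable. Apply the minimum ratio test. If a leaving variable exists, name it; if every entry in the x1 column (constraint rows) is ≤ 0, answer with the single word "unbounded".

x2

Ratios: row 1 (x2): (1/2)/(5/6) = 3/5; row 2 (s2): entry -7 ≤ 0, skip; row 3 (s3): entry -7/6 ≤ 0, skip; row 4 (s4): 8/(1/3) = 24.
Minimum ratio is in the x2 row, so x2 leaves.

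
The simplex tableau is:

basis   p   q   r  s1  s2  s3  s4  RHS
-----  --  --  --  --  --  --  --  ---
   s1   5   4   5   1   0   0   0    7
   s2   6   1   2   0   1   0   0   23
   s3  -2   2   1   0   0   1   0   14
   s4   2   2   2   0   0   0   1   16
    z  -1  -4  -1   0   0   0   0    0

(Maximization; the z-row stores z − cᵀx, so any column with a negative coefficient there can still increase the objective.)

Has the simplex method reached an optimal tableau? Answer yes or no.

no

Column p has objective-row coefficient -1, which is negative; an improving pivot exists, so not yet optimal.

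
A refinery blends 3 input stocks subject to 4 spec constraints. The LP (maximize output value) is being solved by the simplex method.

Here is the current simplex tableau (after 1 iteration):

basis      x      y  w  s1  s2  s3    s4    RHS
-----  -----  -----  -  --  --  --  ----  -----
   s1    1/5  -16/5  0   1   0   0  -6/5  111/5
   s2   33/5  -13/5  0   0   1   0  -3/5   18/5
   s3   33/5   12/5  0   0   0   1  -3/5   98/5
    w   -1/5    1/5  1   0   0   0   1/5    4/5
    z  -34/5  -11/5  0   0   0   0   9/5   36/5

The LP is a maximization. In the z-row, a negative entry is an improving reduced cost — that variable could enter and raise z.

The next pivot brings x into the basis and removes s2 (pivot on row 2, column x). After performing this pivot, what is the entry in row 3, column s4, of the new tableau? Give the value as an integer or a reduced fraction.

0

Pivot element is row 2, column x: 33/5.
Normalize row 2: new (row 2, s4) = (-3/5)/(33/5) = -1/11.
row 3 ← row 3 − (33/5)·(new row 2): -3/5 − (33/5)·(-1/11) = 0.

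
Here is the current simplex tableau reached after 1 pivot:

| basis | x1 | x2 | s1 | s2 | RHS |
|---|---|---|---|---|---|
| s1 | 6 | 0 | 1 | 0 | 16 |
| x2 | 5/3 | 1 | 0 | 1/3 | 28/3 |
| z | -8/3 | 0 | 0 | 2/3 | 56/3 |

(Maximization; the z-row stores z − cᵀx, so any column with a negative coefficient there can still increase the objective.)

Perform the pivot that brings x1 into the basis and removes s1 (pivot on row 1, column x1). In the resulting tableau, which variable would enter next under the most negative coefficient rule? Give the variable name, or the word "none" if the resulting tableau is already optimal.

Pivot element 6. New z-row = old z-row − (-8/3)·(row 1/6).
Updated z-row coefficients: x1: 0, x2: 0, s1: 4/9, s2: 2/3.
No coefficient is strictly negative; the tableau after this pivot is optimal.

none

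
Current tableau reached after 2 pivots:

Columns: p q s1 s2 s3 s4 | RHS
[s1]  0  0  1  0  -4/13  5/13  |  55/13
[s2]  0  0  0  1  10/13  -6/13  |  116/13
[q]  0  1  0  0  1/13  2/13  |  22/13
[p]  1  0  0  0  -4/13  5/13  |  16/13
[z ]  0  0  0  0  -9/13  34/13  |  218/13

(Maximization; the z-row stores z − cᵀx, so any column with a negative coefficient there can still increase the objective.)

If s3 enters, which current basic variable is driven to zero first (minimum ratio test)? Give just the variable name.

s2

Ratios: row 1 (s1): entry -4/13 ≤ 0, skip; row 2 (s2): (116/13)/(10/13) = 58/5; row 3 (q): (22/13)/(1/13) = 22; row 4 (p): entry -4/13 ≤ 0, skip.
Minimum ratio 58/5 is in the s2 row, so s2 leaves.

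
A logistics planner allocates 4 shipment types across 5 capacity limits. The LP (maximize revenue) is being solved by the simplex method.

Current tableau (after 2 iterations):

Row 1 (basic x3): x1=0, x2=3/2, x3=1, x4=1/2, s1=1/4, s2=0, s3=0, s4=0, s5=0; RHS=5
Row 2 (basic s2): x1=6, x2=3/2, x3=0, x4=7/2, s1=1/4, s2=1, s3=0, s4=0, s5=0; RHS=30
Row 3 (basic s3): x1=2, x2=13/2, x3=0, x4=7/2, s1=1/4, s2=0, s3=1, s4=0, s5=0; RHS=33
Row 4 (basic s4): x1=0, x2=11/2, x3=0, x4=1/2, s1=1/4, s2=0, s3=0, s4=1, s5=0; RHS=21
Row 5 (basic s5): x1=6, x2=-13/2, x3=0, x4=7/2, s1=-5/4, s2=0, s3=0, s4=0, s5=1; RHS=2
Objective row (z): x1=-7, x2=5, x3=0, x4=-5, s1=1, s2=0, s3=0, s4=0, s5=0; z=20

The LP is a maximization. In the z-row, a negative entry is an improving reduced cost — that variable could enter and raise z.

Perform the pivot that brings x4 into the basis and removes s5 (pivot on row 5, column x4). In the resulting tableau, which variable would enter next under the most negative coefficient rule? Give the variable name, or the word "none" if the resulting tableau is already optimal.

x2

Pivot element 7/2. New z-row = old z-row − (-5)·(row 5/(7/2)).
Updated z-row coefficients: x1: 11/7, x2: -30/7, x3: 0, x4: 0, s1: -11/14, s2: 0, s3: 0, s4: 0, s5: 10/7.
The most negative is -30/7 in column x2, so x2 would enter next.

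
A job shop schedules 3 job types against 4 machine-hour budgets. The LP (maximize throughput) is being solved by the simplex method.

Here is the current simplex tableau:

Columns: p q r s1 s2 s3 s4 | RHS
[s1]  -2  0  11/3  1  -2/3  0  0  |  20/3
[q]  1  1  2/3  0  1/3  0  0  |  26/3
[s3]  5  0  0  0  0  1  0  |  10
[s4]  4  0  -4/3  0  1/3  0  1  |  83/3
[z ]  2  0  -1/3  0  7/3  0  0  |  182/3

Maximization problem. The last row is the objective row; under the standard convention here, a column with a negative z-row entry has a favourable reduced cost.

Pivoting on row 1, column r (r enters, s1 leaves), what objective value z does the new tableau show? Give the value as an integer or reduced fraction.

Minimum ratio for r: (20/3)/(11/3) = 20/11.
z changes by −(z-row coeff of r)·ratio = −(-1/3)·(20/11) = 20/33.
New z = 182/3 + (20/33) = 674/11.

674/11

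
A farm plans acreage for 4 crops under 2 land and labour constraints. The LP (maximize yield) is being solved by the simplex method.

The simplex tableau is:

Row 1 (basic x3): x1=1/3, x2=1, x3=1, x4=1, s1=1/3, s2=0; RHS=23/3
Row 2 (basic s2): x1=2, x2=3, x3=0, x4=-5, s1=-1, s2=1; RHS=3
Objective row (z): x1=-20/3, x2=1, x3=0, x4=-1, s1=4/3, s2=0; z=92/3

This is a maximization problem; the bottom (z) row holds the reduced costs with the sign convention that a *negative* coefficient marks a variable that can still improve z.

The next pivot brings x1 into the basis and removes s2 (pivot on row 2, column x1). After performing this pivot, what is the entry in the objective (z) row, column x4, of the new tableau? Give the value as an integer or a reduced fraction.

Pivot element is row 2, column x1: 2.
Normalize row 2: new (row 2, x4) = (-5)/2 = -5/2.
z-row ← z-row − (-20/3)·(new row 2): -1 − (-20/3)·(-5/2) = -53/3.

-53/3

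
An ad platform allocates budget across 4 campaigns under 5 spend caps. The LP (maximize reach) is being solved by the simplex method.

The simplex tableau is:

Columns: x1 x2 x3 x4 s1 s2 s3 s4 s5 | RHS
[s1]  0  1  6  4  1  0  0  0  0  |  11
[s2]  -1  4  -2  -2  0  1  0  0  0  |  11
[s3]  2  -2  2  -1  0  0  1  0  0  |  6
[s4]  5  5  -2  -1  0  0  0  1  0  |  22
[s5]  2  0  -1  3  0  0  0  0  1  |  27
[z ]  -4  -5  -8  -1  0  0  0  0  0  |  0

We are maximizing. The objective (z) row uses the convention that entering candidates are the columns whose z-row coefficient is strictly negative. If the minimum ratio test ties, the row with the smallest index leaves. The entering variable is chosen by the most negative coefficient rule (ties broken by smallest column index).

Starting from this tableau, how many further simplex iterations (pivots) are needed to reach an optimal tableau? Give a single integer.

3

pivot: x3 in, s1 out → z = 44/3
pivot: x1 in, s3 out → z = 58/3
pivot: x2 in, s4 out → z = 2287/67
No improving column remains; optimal.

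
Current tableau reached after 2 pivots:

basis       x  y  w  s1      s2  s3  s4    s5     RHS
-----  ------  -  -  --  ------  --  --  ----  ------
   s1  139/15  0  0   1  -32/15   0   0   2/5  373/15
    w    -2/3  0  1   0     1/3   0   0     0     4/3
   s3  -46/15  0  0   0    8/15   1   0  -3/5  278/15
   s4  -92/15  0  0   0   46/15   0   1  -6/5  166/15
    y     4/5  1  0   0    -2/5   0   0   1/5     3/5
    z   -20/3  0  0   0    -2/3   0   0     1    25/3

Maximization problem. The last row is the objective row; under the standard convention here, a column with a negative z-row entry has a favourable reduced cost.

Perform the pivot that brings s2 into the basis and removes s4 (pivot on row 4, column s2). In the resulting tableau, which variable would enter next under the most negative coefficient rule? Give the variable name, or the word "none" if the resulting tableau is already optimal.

x

Pivot element 46/15. New z-row = old z-row − (-2/3)·(row 4/(46/15)).
Updated z-row coefficients: x: -8, y: 0, w: 0, s1: 0, s2: 0, s3: 0, s4: 5/23, s5: 17/23.
The most negative is -8 in column x, so x would enter next.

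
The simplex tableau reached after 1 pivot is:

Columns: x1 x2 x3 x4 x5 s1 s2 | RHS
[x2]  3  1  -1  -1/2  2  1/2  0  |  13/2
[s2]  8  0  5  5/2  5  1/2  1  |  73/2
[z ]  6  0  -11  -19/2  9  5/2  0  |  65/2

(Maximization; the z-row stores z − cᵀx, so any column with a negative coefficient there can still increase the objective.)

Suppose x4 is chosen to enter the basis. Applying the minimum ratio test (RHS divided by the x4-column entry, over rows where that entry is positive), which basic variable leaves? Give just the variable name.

Ratios: row 1 (x2): entry -1/2 ≤ 0, skip; row 2 (s2): (73/2)/(5/2) = 73/5.
Minimum ratio 73/5 is in the s2 row, so s2 leaves.

s2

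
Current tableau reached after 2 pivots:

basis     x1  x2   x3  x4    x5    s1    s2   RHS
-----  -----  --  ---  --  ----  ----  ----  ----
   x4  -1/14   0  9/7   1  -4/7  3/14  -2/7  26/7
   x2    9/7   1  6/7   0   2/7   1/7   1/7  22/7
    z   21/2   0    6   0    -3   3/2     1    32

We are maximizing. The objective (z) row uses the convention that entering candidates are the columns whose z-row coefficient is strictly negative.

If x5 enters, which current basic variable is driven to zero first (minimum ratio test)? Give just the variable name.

x2

Ratios: row 1 (x4): entry -4/7 ≤ 0, skip; row 2 (x2): (22/7)/(2/7) = 11.
Minimum ratio 11 is in the x2 row, so x2 leaves.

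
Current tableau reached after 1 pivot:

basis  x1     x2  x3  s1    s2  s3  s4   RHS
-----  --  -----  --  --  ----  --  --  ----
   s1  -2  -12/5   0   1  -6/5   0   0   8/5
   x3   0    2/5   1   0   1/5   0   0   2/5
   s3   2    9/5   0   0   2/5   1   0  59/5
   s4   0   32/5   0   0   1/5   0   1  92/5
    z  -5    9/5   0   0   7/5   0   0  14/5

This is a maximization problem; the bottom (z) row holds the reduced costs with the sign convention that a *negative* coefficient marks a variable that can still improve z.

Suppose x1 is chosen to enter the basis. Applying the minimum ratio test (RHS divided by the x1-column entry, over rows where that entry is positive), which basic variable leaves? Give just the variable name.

s3

Ratios: row 1 (s1): entry -2 ≤ 0, skip; row 2 (x3): entry 0 ≤ 0, skip; row 3 (s3): (59/5)/2 = 59/10; row 4 (s4): entry 0 ≤ 0, skip.
Minimum ratio 59/10 is in the s3 row, so s3 leaves.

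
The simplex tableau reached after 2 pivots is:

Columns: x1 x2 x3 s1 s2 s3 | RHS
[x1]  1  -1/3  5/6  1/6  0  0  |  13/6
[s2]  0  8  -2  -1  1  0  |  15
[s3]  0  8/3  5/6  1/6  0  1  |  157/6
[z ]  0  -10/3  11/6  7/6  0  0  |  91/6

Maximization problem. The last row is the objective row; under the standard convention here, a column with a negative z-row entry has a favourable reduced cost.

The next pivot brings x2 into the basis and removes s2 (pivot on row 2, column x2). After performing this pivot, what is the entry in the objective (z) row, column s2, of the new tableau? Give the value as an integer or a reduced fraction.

5/12

Pivot element is row 2, column x2: 8.
Normalize row 2: new (row 2, s2) = 1/8 = 1/8.
z-row ← z-row − (-10/3)·(new row 2): 0 − (-10/3)·(1/8) = 5/12.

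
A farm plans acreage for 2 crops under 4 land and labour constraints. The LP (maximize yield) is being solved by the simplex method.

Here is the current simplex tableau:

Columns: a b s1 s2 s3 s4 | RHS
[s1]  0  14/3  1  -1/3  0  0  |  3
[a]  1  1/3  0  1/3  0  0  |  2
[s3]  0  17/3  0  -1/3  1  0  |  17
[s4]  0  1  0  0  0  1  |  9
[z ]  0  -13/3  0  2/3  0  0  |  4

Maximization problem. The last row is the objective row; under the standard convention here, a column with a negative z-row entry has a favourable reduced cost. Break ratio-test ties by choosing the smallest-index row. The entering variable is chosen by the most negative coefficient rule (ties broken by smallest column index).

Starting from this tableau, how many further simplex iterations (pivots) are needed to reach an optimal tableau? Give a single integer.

pivot: b in, s1 out → z = 95/14
No improving column remains; optimal.

1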